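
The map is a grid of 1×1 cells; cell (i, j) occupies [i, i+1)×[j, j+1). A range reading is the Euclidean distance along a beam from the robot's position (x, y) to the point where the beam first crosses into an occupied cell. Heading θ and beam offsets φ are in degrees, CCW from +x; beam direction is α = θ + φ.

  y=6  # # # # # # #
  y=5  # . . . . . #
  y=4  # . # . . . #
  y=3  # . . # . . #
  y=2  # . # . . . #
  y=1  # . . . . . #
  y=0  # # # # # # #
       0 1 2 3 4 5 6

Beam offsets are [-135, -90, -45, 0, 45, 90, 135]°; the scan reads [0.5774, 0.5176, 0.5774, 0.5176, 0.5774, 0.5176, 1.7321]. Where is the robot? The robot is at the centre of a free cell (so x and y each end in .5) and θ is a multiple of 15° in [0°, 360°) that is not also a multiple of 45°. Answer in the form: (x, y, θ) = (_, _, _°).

(x, y, θ) = (2.5, 3.5, 15°)

Enumerate (i+0.5, j+0.5, θ) over the 22 free cells and 16 admissible headings. For each, cast all 7 beams and compare to the given ranges.
  (1.5, 2.5, 150°): beam 1 = 0.5176 ≠ 0.5774 ✗
  (3.5, 2.5, 300°): beam 1 = 0.5176 ≠ 0.5774 ✗
  (4.5, 1.5, 285°): beam 1 = 1.7321 ≠ 0.5774 ✗
  (5.5, 1.5, 105°): beam 3 = 1.0000 ≠ 0.5774 ✗
  (5.5, 1.5, 210°): beam 1 = 1.9319 ≠ 0.5774 ✗
  …
  (2.5, 3.5, 15°): r_1=0.5774, r_2=0.5176, r_3=0.5774, r_4=0.5176, r_5=0.5774, r_6=0.5176, r_7=1.7321 — all match ✓
Only this pose fits every beam.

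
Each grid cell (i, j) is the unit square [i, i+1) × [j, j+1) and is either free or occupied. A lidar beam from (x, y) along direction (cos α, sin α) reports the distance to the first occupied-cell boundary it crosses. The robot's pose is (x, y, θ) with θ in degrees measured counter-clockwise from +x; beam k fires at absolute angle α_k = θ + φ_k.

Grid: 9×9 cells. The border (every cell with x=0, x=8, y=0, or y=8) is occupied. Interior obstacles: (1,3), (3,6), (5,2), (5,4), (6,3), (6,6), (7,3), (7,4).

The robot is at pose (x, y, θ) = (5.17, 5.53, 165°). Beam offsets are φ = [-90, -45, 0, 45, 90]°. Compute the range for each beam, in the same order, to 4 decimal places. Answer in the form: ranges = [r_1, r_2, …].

beam 1: φ=-90°, α=75°
  d=(0.2588,0.9659)  start (5,5)  tX=3.2069 tY=0.4866  stride 1/|dx|=3.8637 1/|dy|=1.0353
    cross y-line → (5,6), t=0.4866
    cross y-line → (5,7), t=1.5219
    cross y-line → (5,8), t=2.5571 (wall)
  → r_1 = 2.5571
beam 2: φ=-45°, α=120°
  d=(-0.5000,0.8660)  start (5,5)  tX=0.3400 tY=0.5427  stride 1/|dx|=2.0000 1/|dy|=1.1547
    cross x-line → (4,5), t=0.3400
    cross y-line → (4,6), t=0.5427
    cross y-line → (4,7), t=1.6974
    cross x-line → (3,7), t=2.3400
    cross y-line → (3,8), t=2.8521 (wall)
  → r_2 = 2.8521
beam 3: φ=0°, α=165°
  d=(-0.9659,0.2588)  start (5,5)  tX=0.1760 tY=1.8159  stride 1/|dx|=1.0353 1/|dy|=3.8637
    cross x-line → (4,5), t=0.1760
    cross x-line → (3,5), t=1.2113
    cross y-line → (3,6), t=1.8159 (wall)
  → r_3 = 1.8159
beam 4: φ=45°, α=210°
  d=(-0.8660,-0.5000)  start (5,5)  tX=0.1963 tY=1.0600  stride 1/|dx|=1.1547 1/|dy|=2.0000
    cross x-line → (4,5), t=0.1963
    cross y-line → (4,4), t=1.0600
    cross x-line → (3,4), t=1.3510
    cross x-line → (2,4), t=2.5057
    cross y-line → (2,3), t=3.0600
    cross x-line → (1,3), t=3.6604 (wall)
  → r_4 = 3.6604
beam 5: φ=90°, α=255°
  d=(-0.2588,-0.9659)  start (5,5)  tX=0.6568 tY=0.5487  stride 1/|dx|=3.8637 1/|dy|=1.0353
    cross y-line → (5,4), t=0.5487 (wall)
  → r_5 = 0.5487

ranges = [2.5571, 2.8521, 1.8159, 3.6604, 0.5487]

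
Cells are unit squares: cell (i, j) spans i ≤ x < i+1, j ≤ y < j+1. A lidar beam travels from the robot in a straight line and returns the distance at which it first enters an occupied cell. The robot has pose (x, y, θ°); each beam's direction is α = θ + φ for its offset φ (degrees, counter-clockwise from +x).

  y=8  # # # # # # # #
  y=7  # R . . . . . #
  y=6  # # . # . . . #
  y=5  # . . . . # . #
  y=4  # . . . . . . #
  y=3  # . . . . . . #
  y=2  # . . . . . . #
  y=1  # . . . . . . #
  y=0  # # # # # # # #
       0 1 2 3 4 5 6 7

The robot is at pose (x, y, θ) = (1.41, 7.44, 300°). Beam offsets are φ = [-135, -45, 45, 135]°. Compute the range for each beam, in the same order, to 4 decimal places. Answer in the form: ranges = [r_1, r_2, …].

beam 1: φ=-135°, α=165°
  cosα=-0.9659 sinα=0.2588 | (1,7) | tMaxX 0.4245 tMaxY 2.1637 | tΔX 1.0353 tΔY 3.8637
    t=0.4245 [x] (0,7) — stop
  → r_1 = 0.4245
beam 2: φ=-45°, α=255°
  cosα=-0.2588 sinα=-0.9659 | (1,7) | tMaxX 1.5841 tMaxY 0.4555 | tΔX 3.8637 tΔY 1.0353
    t=0.4555 [y] (1,6) — stop
  → r_2 = 0.4555
beam 3: φ=45°, α=345°
  cosα=0.9659 sinα=-0.2588 | (1,7) | tMaxX 0.6108 tMaxY 1.7000 | tΔX 1.0353 tΔY 3.8637
    t=0.6108 [x] (2,7)
    t=1.6461 [x] (3,7)
    t=1.7000 [y] (3,6) — stop
  → r_3 = 1.7000
beam 4: φ=135°, α=75°
  cosα=0.2588 sinα=0.9659 | (1,7) | tMaxX 2.2796 tMaxY 0.5798 | tΔX 3.8637 tΔY 1.0353
    t=0.5798 [y] (1,8) — stop
  → r_4 = 0.5798

ranges = [0.4245, 0.4555, 1.7000, 0.5798]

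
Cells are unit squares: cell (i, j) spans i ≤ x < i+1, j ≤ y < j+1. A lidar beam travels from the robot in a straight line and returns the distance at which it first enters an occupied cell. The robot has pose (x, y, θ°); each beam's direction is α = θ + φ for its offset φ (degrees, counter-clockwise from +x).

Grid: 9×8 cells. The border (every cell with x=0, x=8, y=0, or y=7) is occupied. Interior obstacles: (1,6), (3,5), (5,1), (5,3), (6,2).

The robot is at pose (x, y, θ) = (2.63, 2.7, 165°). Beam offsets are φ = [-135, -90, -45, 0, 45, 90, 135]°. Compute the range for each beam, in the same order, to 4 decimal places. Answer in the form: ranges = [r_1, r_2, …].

beam 1: φ=-135°, α=30°
  d=(0.8660,0.5000)  start (2,2)  tX=0.4272 tY=0.6000  stride 1/|dx|=1.1547 1/|dy|=2.0000
    cross x-line → (3,2), t=0.4272
    cross y-line → (3,3), t=0.6000
    cross x-line → (4,3), t=1.5819
    cross y-line → (4,4), t=2.6000
    cross x-line → (5,4), t=2.7366
    cross x-line → (6,4), t=3.8913
    cross y-line → (6,5), t=4.6000
    cross x-line → (7,5), t=5.0460
    cross x-line → (8,5), t=6.2007 (wall)
  → r_1 = 6.2007
beam 2: φ=-90°, α=75°
  d=(0.2588,0.9659)  start (2,2)  tX=1.4296 tY=0.3106  stride 1/|dx|=3.8637 1/|dy|=1.0353
    cross y-line → (2,3), t=0.3106
    cross y-line → (2,4), t=1.3459
    cross x-line → (3,4), t=1.4296
    cross y-line → (3,5), t=2.3811 (wall)
  → r_2 = 2.3811
beam 3: φ=-45°, α=120°
  d=(-0.5000,0.8660)  start (2,2)  tX=1.2600 tY=0.3464  stride 1/|dx|=2.0000 1/|dy|=1.1547
    cross y-line → (2,3), t=0.3464
    cross x-line → (1,3), t=1.2600
    cross y-line → (1,4), t=1.5011
    cross y-line → (1,5), t=2.6558
    cross x-line → (0,5), t=3.2600 (wall)
  → r_3 = 3.2600
beam 4: φ=0°, α=165°
  d=(-0.9659,0.2588)  start (2,2)  tX=0.6522 tY=1.1591  stride 1/|dx|=1.0353 1/|dy|=3.8637
    cross x-line → (1,2), t=0.6522
    cross y-line → (1,3), t=1.1591
    cross x-line → (0,3), t=1.6875 (wall)
  → r_4 = 1.6875
beam 5: φ=45°, α=210°
  d=(-0.8660,-0.5000)  start (2,2)  tX=0.7275 tY=1.4000  stride 1/|dx|=1.1547 1/|dy|=2.0000
    cross x-line → (1,2), t=0.7275
    cross y-line → (1,1), t=1.4000
    cross x-line → (0,1), t=1.8822 (wall)
  → r_5 = 1.8822
beam 6: φ=90°, α=255°
  d=(-0.2588,-0.9659)  start (2,2)  tX=2.4341 tY=0.7247  stride 1/|dx|=3.8637 1/|dy|=1.0353
    cross y-line → (2,1), t=0.7247
    cross y-line → (2,0), t=1.7600 (wall)
  → r_6 = 1.7600
beam 7: φ=135°, α=300°
  d=(0.5000,-0.8660)  start (2,2)  tX=0.7400 tY=0.8083  stride 1/|dx|=2.0000 1/|dy|=1.1547
    cross x-line → (3,2), t=0.7400
    cross y-line → (3,1), t=0.8083
    cross y-line → (3,0), t=1.9630 (wall)
  → r_7 = 1.9630

ranges = [6.2007, 2.3811, 3.2600, 1.6875, 1.8822, 1.7600, 1.9630]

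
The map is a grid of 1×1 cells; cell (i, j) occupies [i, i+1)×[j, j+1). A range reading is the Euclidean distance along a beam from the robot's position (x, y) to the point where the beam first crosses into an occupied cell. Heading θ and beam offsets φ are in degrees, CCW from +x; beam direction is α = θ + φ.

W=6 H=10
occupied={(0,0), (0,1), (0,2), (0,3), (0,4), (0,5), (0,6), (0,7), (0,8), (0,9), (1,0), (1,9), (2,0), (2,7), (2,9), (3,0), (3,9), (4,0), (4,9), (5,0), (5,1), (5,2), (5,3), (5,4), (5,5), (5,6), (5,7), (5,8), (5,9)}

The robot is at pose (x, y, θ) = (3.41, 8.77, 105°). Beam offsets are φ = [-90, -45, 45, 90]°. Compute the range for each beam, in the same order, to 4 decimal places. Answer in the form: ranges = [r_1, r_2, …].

ranges = [0.8887, 0.2656, 0.4600, 2.4950]

beam 1: φ=-90°, α=15°
  cosα=0.9659 sinα=0.2588 | (3,8) | tMaxX 0.6108 tMaxY 0.8887 | tΔX 1.0353 tΔY 3.8637
    t=0.6108 [x] (4,8)
    t=0.8887 [y] (4,9) — stop
  → r_1 = 0.8887
beam 2: φ=-45°, α=60°
  cosα=0.5000 sinα=0.8660 | (3,8) | tMaxX 1.1800 tMaxY 0.2656 | tΔX 2.0000 tΔY 1.1547
    t=0.2656 [y] (3,9) — stop
  → r_2 = 0.2656
beam 3: φ=45°, α=150°
  cosα=-0.8660 sinα=0.5000 | (3,8) | tMaxX 0.4734 tMaxY 0.4600 | tΔX 1.1547 tΔY 2.0000
    t=0.4600 [y] (3,9) — stop
  → r_3 = 0.4600
beam 4: φ=90°, α=195°
  cosα=-0.9659 sinα=-0.2588 | (3,8) | tMaxX 0.4245 tMaxY 2.9751 | tΔX 1.0353 tΔY 3.8637
    t=0.4245 [x] (2,8)
    t=1.4597 [x] (1,8)
    t=2.4950 [x] (0,8) — stop
  → r_4 = 2.4950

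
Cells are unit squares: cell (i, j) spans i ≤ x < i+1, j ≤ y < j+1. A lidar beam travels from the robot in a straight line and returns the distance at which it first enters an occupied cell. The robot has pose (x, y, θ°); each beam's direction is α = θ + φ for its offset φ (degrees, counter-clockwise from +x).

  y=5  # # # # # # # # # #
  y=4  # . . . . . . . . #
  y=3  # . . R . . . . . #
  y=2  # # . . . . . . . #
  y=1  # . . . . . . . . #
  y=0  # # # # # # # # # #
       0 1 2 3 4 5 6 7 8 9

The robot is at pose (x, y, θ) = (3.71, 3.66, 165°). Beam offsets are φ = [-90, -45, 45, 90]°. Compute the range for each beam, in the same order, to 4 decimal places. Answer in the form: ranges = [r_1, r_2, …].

beam 1: φ=-90°, α=75°
  direction (0.2588, 0.9659); cell (3,3); t to first gridline: x 1.1205, y 0.3520 (then +3.8637 / +1.0353)
    (3,4) via y @ 0.3520
    (4,4) via x @ 1.1205
    (4,5) via y @ 1.3873  # hit
  → r_1 = 1.3873
beam 2: φ=-45°, α=120°
  direction (-0.5000, 0.8660); cell (3,3); t to first gridline: x 1.4200, y 0.3926 (then +2.0000 / +1.1547)
    (3,4) via y @ 0.3926
    (2,4) via x @ 1.4200
    (2,5) via y @ 1.5473  # hit
  → r_2 = 1.5473
beam 3: φ=45°, α=210°
  direction (-0.8660, -0.5000); cell (3,3); t to first gridline: x 0.8198, y 1.3200 (then +1.1547 / +2.0000)
    (2,3) via x @ 0.8198
    (2,2) via y @ 1.3200
    (1,2) via x @ 1.9745  # hit
  → r_3 = 1.9745
beam 4: φ=90°, α=255°
  direction (-0.2588, -0.9659); cell (3,3); t to first gridline: x 2.7432, y 0.6833 (then +3.8637 / +1.0353)
    (3,2) via y @ 0.6833
    (3,1) via y @ 1.7186
    (2,1) via x @ 2.7432
    (2,0) via y @ 2.7538  # hit
  → r_4 = 2.7538

ranges = [1.3873, 1.5473, 1.9745, 2.7538]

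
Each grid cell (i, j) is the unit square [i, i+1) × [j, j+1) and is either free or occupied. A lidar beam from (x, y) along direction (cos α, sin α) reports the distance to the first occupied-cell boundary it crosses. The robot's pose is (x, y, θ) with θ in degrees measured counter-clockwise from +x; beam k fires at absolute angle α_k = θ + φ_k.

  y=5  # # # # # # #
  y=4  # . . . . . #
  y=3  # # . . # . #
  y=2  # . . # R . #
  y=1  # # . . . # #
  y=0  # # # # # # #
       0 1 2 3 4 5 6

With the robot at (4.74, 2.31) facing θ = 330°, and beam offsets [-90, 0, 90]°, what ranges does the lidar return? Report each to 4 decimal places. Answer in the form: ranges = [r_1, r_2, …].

ranges = [1.5127, 0.6200, 2.5200]

beam 1: φ=-90°, α=240°
  cosα=-0.5000 sinα=-0.8660 | (4,2) | tMaxX 1.4800 tMaxY 0.3580 | tΔX 2.0000 tΔY 1.1547
    t=0.3580 [y] (4,1)
    t=1.4800 [x] (3,1)
    t=1.5127 [y] (3,0) — stop
  → r_1 = 1.5127
beam 2: φ=0°, α=330°
  cosα=0.8660 sinα=-0.5000 | (4,2) | tMaxX 0.3002 tMaxY 0.6200 | tΔX 1.1547 tΔY 2.0000
    t=0.3002 [x] (5,2)
    t=0.6200 [y] (5,1) — stop
  → r_2 = 0.6200
beam 3: φ=90°, α=60°
  cosα=0.5000 sinα=0.8660 | (4,2) | tMaxX 0.5200 tMaxY 0.7967 | tΔX 2.0000 tΔY 1.1547
    t=0.5200 [x] (5,2)
    t=0.7967 [y] (5,3)
    t=1.9514 [y] (5,4)
    t=2.5200 [x] (6,4) — stop
  → r_3 = 2.5200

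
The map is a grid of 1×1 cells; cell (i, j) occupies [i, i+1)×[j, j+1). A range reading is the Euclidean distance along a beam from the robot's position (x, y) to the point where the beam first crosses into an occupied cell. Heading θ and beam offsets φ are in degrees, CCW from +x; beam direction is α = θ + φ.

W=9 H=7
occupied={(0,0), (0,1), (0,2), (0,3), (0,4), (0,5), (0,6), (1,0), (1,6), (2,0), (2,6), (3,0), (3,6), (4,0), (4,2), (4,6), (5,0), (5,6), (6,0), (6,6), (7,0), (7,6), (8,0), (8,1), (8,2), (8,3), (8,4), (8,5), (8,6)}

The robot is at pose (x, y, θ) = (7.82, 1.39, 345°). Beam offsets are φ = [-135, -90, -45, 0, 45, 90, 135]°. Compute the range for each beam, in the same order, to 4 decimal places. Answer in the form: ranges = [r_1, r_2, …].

ranges = [0.7800, 0.4038, 0.3600, 0.1863, 0.2078, 0.6955, 5.3232]

beam 1: φ=-135°, α=210°
  dir = (cos 210°, sin 210°) = (-0.8660, -0.5000); from cell (7,1)
  next x-line at t=0.9469, next y-line at t=0.7800; Δt_x=1.1547, Δt_y=2.0000
    y: enter (7,0) at t=0.7800 ← occupied
  → r_1 = 0.7800
beam 2: φ=-90°, α=255°
  dir = (cos 255°, sin 255°) = (-0.2588, -0.9659); from cell (7,1)
  next x-line at t=3.1682, next y-line at t=0.4038; Δt_x=3.8637, Δt_y=1.0353
    y: enter (7,0) at t=0.4038 ← occupied
  → r_2 = 0.4038
beam 3: φ=-45°, α=300°
  dir = (cos 300°, sin 300°) = (0.5000, -0.8660); from cell (7,1)
  next x-line at t=0.3600, next y-line at t=0.4503; Δt_x=2.0000, Δt_y=1.1547
    x: enter (8,1) at t=0.3600 ← occupied
  → r_3 = 0.3600
beam 4: φ=0°, α=345°
  dir = (cos 345°, sin 345°) = (0.9659, -0.2588); from cell (7,1)
  next x-line at t=0.1863, next y-line at t=1.5068; Δt_x=1.0353, Δt_y=3.8637
    x: enter (8,1) at t=0.1863 ← occupied
  → r_4 = 0.1863
beam 5: φ=45°, α=30°
  dir = (cos 30°, sin 30°) = (0.8660, 0.5000); from cell (7,1)
  next x-line at t=0.2078, next y-line at t=1.2200; Δt_x=1.1547, Δt_y=2.0000
    x: enter (8,1) at t=0.2078 ← occupied
  → r_5 = 0.2078
beam 6: φ=90°, α=75°
  dir = (cos 75°, sin 75°) = (0.2588, 0.9659); from cell (7,1)
  next x-line at t=0.6955, next y-line at t=0.6315; Δt_x=3.8637, Δt_y=1.0353
    y: enter (7,2) at t=0.6315
    x: enter (8,2) at t=0.6955 ← occupied
  → r_6 = 0.6955
beam 7: φ=135°, α=120°
  dir = (cos 120°, sin 120°) = (-0.5000, 0.8660); from cell (7,1)
  next x-line at t=1.6400, next y-line at t=0.7044; Δt_x=2.0000, Δt_y=1.1547
    y: enter (7,2) at t=0.7044
    x: enter (6,2) at t=1.6400
    y: enter (6,3) at t=1.8591
    y: enter (6,4) at t=3.0138
    x: enter (5,4) at t=3.6400
    y: enter (5,5) at t=4.1685
    y: enter (5,6) at t=5.3232 ← occupied
  → r_7 = 5.3232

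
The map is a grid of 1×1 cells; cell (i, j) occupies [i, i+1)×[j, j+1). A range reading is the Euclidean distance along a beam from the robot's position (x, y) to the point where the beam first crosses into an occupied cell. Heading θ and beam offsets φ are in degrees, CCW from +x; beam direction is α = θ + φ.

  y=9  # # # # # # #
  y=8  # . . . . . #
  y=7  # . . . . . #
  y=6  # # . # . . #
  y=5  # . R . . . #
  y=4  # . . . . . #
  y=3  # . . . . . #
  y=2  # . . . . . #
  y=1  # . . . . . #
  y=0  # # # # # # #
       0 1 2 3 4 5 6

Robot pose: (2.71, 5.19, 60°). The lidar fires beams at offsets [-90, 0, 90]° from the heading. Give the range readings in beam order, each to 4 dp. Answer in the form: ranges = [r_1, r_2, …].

ranges = [3.7990, 0.9353, 1.6200]

beam 1: φ=-90°, α=330°
  direction (0.8660, -0.5000); cell (2,5); t to first gridline: x 0.3349, y 0.3800 (then +1.1547 / +2.0000)
    (3,5) via x @ 0.3349
    (3,4) via y @ 0.3800
    (4,4) via x @ 1.4896
    (4,3) via y @ 2.3800
    (5,3) via x @ 2.6443
    (6,3) via x @ 3.7990  # hit
  → r_1 = 3.7990
beam 2: φ=0°, α=60°
  direction (0.5000, 0.8660); cell (2,5); t to first gridline: x 0.5800, y 0.9353 (then +2.0000 / +1.1547)
    (3,5) via x @ 0.5800
    (3,6) via y @ 0.9353  # hit
  → r_2 = 0.9353
beam 3: φ=90°, α=150°
  direction (-0.8660, 0.5000); cell (2,5); t to first gridline: x 0.8198, y 1.6200 (then +1.1547 / +2.0000)
    (1,5) via x @ 0.8198
    (1,6) via y @ 1.6200  # hit
  → r_3 = 1.6200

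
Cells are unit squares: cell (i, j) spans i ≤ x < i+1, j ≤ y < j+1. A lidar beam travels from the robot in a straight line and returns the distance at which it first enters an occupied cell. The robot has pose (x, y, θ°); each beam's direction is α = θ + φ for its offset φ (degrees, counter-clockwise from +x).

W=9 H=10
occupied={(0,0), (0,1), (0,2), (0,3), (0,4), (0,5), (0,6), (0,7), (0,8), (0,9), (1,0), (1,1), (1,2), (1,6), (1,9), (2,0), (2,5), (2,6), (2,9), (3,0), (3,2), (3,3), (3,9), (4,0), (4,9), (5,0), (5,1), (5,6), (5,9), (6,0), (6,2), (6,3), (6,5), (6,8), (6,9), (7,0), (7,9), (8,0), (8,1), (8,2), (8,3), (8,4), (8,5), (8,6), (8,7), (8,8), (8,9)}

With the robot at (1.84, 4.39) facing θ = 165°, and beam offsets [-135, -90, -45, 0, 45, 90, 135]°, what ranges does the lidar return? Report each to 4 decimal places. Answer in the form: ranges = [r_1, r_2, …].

ranges = [1.2200, 0.6315, 1.6800, 0.8696, 0.9699, 1.4390, 2.3200]

beam 1: φ=-135°, α=30°
  d=(0.8660,0.5000)  start (1,4)  tX=0.1848 tY=1.2200  stride 1/|dx|=1.1547 1/|dy|=2.0000
    cross x-line → (2,4), t=0.1848
    cross y-line → (2,5), t=1.2200 (wall)
  → r_1 = 1.2200
beam 2: φ=-90°, α=75°
  d=(0.2588,0.9659)  start (1,4)  tX=0.6182 tY=0.6315  stride 1/|dx|=3.8637 1/|dy|=1.0353
    cross x-line → (2,4), t=0.6182
    cross y-line → (2,5), t=0.6315 (wall)
  → r_2 = 0.6315
beam 3: φ=-45°, α=120°
  d=(-0.5000,0.8660)  start (1,4)  tX=1.6800 tY=0.7044  stride 1/|dx|=2.0000 1/|dy|=1.1547
    cross y-line → (1,5), t=0.7044
    cross x-line → (0,5), t=1.6800 (wall)
  → r_3 = 1.6800
beam 4: φ=0°, α=165°
  d=(-0.9659,0.2588)  start (1,4)  tX=0.8696 tY=2.3569  stride 1/|dx|=1.0353 1/|dy|=3.8637
    cross x-line → (0,4), t=0.8696 (wall)
  → r_4 = 0.8696
beam 5: φ=45°, α=210°
  d=(-0.8660,-0.5000)  start (1,4)  tX=0.9699 tY=0.7800  stride 1/|dx|=1.1547 1/|dy|=2.0000
    cross y-line → (1,3), t=0.7800
    cross x-line → (0,3), t=0.9699 (wall)
  → r_5 = 0.9699
beam 6: φ=90°, α=255°
  d=(-0.2588,-0.9659)  start (1,4)  tX=3.2455 tY=0.4038  stride 1/|dx|=3.8637 1/|dy|=1.0353
    cross y-line → (1,3), t=0.4038
    cross y-line → (1,2), t=1.4390 (wall)
  → r_6 = 1.4390
beam 7: φ=135°, α=300°
  d=(0.5000,-0.8660)  start (1,4)  tX=0.3200 tY=0.4503  stride 1/|dx|=2.0000 1/|dy|=1.1547
    cross x-line → (2,4), t=0.3200
    cross y-line → (2,3), t=0.4503
    cross y-line → (2,2), t=1.6050
    cross x-line → (3,2), t=2.3200 (wall)
  → r_7 = 2.3200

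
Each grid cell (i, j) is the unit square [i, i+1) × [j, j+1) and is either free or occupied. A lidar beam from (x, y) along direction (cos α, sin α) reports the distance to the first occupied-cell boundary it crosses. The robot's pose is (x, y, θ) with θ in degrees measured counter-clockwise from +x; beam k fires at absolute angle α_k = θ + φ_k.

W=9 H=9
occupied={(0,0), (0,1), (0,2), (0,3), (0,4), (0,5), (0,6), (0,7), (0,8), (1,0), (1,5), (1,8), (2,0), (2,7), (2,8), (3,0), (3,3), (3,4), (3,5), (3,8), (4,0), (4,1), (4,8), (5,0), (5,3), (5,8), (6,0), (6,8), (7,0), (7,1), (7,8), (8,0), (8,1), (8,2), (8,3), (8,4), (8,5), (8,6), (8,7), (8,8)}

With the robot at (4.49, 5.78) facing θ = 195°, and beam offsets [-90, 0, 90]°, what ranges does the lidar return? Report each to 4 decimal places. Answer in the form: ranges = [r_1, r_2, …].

ranges = [2.2983, 0.5073, 1.9705]

beam 1: φ=-90°, α=105°
  d=(-0.2588,0.9659)  start (4,5)  tX=1.8932 tY=0.2278  stride 1/|dx|=3.8637 1/|dy|=1.0353
    cross y-line → (4,6), t=0.2278
    cross y-line → (4,7), t=1.2630
    cross x-line → (3,7), t=1.8932
    cross y-line → (3,8), t=2.2983 (wall)
  → r_1 = 2.2983
beam 2: φ=0°, α=195°
  d=(-0.9659,-0.2588)  start (4,5)  tX=0.5073 tY=3.0137  stride 1/|dx|=1.0353 1/|dy|=3.8637
    cross x-line → (3,5), t=0.5073 (wall)
  → r_2 = 0.5073
beam 3: φ=90°, α=285°
  d=(0.2588,-0.9659)  start (4,5)  tX=1.9705 tY=0.8075  stride 1/|dx|=3.8637 1/|dy|=1.0353
    cross y-line → (4,4), t=0.8075
    cross y-line → (4,3), t=1.8428
    cross x-line → (5,3), t=1.9705 (wall)
  → r_3 = 1.9705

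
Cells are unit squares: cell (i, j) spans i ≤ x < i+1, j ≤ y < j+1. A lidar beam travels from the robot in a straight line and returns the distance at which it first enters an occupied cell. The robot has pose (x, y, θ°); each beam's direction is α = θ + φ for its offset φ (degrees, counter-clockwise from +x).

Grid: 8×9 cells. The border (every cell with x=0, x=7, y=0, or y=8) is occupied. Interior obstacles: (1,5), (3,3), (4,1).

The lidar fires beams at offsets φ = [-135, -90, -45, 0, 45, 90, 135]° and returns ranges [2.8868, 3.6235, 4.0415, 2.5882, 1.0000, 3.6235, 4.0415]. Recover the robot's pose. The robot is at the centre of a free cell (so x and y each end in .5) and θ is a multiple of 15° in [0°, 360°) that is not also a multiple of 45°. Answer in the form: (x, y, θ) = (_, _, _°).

Candidates: 39 free-cell centres × 16 headings = 624 poses. Raycast each; keep the one whose scan matches to 4 dp.
  (5.5, 3.5, 165°): beam 1 = 1.7321 ≠ 2.8868 ✗
  (2.5, 7.5, 30°): beam 1 = 1.9319 ≠ 2.8868 ✗
  (2.5, 7.5, 195°): beam 1 = 0.5774 ≠ 2.8868 ✗
  (4.5, 7.5, 330°): beam 1 = 3.6235 ≠ 2.8868 ✗
  (6.5, 2.5, 30°): beam 1 = 1.5529 ≠ 2.8868 ✗
  …
  (4.5, 4.5, 165°): r_1=2.8868, r_2=3.6235, r_3=4.0415, r_4=2.5882, r_5=1.0000, r_6=3.6235, r_7=4.0415 — all match ✓
Unique over the lattice → pose = (4.5, 4.5, 165°).

(x, y, θ) = (4.5, 4.5, 165°)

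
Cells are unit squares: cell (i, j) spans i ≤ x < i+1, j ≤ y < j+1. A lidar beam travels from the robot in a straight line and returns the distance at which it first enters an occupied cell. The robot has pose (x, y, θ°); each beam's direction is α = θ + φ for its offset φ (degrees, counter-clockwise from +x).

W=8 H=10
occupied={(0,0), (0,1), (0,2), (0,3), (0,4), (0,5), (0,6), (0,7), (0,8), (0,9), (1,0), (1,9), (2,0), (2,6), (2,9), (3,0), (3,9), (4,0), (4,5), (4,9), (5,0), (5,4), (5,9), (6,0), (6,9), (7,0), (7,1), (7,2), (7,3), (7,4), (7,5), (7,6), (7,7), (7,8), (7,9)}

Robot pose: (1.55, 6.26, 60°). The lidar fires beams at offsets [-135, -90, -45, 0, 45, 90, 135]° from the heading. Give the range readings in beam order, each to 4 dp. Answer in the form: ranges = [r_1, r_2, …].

ranges = [5.4456, 0.5196, 0.4659, 3.1639, 2.1250, 0.6351, 0.5694]

beam 1: φ=-135°, α=285°
  cosα=0.2588 sinα=-0.9659 | (1,6) | tMaxX 1.7387 tMaxY 0.2692 | tΔX 3.8637 tΔY 1.0353
    t=0.2692 [y] (1,5)
    t=1.3044 [y] (1,4)
    t=1.7387 [x] (2,4)
    t=2.3397 [y] (2,3)
    t=3.3750 [y] (2,2)
    t=4.4103 [y] (2,1)
    t=5.4456 [y] (2,0) — stop
  → r_1 = 5.4456
beam 2: φ=-90°, α=330°
  cosα=0.8660 sinα=-0.5000 | (1,6) | tMaxX 0.5196 tMaxY 0.5200 | tΔX 1.1547 tΔY 2.0000
    t=0.5196 [x] (2,6) — stop
  → r_2 = 0.5196
beam 3: φ=-45°, α=15°
  cosα=0.9659 sinα=0.2588 | (1,6) | tMaxX 0.4659 tMaxY 2.8591 | tΔX 1.0353 tΔY 3.8637
    t=0.4659 [x] (2,6) — stop
  → r_3 = 0.4659
beam 4: φ=0°, α=60°
  cosα=0.5000 sinα=0.8660 | (1,6) | tMaxX 0.9000 tMaxY 0.8545 | tΔX 2.0000 tΔY 1.1547
    t=0.8545 [y] (1,7)
    t=0.9000 [x] (2,7)
    t=2.0092 [y] (2,8)
    t=2.9000 [x] (3,8)
    t=3.1639 [y] (3,9) — stop
  → r_4 = 3.1639
beam 5: φ=45°, α=105°
  cosα=-0.2588 sinα=0.9659 | (1,6) | tMaxX 2.1250 tMaxY 0.7661 | tΔX 3.8637 tΔY 1.0353
    t=0.7661 [y] (1,7)
    t=1.8014 [y] (1,8)
    t=2.1250 [x] (0,8) — stop
  → r_5 = 2.1250
beam 6: φ=90°, α=150°
  cosα=-0.8660 sinα=0.5000 | (1,6) | tMaxX 0.6351 tMaxY 1.4800 | tΔX 1.1547 tΔY 2.0000
    t=0.6351 [x] (0,6) — stop
  → r_6 = 0.6351
beam 7: φ=135°, α=195°
  cosα=-0.9659 sinα=-0.2588 | (1,6) | tMaxX 0.5694 tMaxY 1.0046 | tΔX 1.0353 tΔY 3.8637
    t=0.5694 [x] (0,6) — stop
  → r_7 = 0.5694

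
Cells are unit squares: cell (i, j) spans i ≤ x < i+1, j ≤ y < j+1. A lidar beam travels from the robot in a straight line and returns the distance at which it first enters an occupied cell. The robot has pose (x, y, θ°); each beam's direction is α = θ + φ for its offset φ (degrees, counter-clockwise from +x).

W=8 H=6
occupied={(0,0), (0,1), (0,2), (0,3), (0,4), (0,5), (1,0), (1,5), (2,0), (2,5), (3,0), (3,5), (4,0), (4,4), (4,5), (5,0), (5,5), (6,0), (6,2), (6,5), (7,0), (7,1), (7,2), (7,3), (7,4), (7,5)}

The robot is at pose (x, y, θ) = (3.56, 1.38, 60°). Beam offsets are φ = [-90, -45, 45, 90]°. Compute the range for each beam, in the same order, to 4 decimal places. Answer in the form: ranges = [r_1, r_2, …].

beam 1: φ=-90°, α=330°
  cosα=0.8660 sinα=-0.5000 | (3,1) | tMaxX 0.5081 tMaxY 0.7600 | tΔX 1.1547 tΔY 2.0000
    t=0.5081 [x] (4,1)
    t=0.7600 [y] (4,0) — stop
  → r_1 = 0.7600
beam 2: φ=-45°, α=15°
  cosα=0.9659 sinα=0.2588 | (3,1) | tMaxX 0.4555 tMaxY 2.3955 | tΔX 1.0353 tΔY 3.8637
    t=0.4555 [x] (4,1)
    t=1.4908 [x] (5,1)
    t=2.3955 [y] (5,2)
    t=2.5261 [x] (6,2) — stop
  → r_2 = 2.5261
beam 3: φ=45°, α=105°
  cosα=-0.2588 sinα=0.9659 | (3,1) | tMaxX 2.1637 tMaxY 0.6419 | tΔX 3.8637 tΔY 1.0353
    t=0.6419 [y] (3,2)
    t=1.6771 [y] (3,3)
    t=2.1637 [x] (2,3)
    t=2.7124 [y] (2,4)
    t=3.7477 [y] (2,5) — stop
  → r_3 = 3.7477
beam 4: φ=90°, α=150°
  cosα=-0.8660 sinα=0.5000 | (3,1) | tMaxX 0.6466 tMaxY 1.2400 | tΔX 1.1547 tΔY 2.0000
    t=0.6466 [x] (2,1)
    t=1.2400 [y] (2,2)
    t=1.8013 [x] (1,2)
    t=2.9560 [x] (0,2) — stop
  → r_4 = 2.9560

ranges = [0.7600, 2.5261, 3.7477, 2.9560]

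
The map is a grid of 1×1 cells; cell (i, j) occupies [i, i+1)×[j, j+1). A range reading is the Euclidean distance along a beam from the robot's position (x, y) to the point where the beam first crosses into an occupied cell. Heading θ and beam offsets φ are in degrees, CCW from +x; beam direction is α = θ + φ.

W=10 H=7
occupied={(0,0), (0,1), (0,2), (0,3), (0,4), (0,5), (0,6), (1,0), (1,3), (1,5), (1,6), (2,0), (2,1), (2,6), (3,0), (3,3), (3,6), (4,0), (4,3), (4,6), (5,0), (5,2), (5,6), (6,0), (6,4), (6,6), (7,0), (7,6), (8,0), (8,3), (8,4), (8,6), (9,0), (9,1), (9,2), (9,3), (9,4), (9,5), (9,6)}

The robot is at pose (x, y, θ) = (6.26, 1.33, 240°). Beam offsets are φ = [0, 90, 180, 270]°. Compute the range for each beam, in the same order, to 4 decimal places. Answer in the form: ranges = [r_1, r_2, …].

ranges = [0.3811, 0.6600, 3.4800, 1.3400]

beam 1: φ=0°, α=240°
  dir = (cos 240°, sin 240°) = (-0.5000, -0.8660); from cell (6,1)
  next x-line at t=0.5200, next y-line at t=0.3811; Δt_x=2.0000, Δt_y=1.1547
    y: enter (6,0) at t=0.3811 ← occupied
  → r_1 = 0.3811
beam 2: φ=90°, α=330°
  dir = (cos 330°, sin 330°) = (0.8660, -0.5000); from cell (6,1)
  next x-line at t=0.8545, next y-line at t=0.6600; Δt_x=1.1547, Δt_y=2.0000
    y: enter (6,0) at t=0.6600 ← occupied
  → r_2 = 0.6600
beam 3: φ=180°, α=60°
  dir = (cos 60°, sin 60°) = (0.5000, 0.8660); from cell (6,1)
  next x-line at t=1.4800, next y-line at t=0.7736; Δt_x=2.0000, Δt_y=1.1547
    y: enter (6,2) at t=0.7736
    x: enter (7,2) at t=1.4800
    y: enter (7,3) at t=1.9283
    y: enter (7,4) at t=3.0831
    x: enter (8,4) at t=3.4800 ← occupied
  → r_3 = 3.4800
beam 4: φ=270°, α=150°
  dir = (cos 150°, sin 150°) = (-0.8660, 0.5000); from cell (6,1)
  next x-line at t=0.3002, next y-line at t=1.3400; Δt_x=1.1547, Δt_y=2.0000
    x: enter (5,1) at t=0.3002
    y: enter (5,2) at t=1.3400 ← occupied
  → r_4 = 1.3400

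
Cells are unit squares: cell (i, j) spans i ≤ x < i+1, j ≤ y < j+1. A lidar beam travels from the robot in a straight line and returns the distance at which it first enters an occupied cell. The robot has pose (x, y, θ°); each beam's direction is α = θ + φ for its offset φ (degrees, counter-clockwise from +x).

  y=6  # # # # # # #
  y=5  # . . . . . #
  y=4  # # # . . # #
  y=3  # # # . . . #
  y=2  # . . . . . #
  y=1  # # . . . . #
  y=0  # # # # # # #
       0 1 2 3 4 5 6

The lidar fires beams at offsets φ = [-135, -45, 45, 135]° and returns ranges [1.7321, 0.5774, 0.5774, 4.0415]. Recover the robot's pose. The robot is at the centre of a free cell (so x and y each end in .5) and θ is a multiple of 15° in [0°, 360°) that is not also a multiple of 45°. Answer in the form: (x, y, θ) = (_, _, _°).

(x, y, θ) = (2.5, 1.5, 255°)

Candidates: 19 free-cell centres × 16 headings = 304 poses. Raycast each; keep the one whose scan matches to 4 dp.
  (4.5, 3.5, 345°): beam 1 = 3.0000 ≠ 1.7321 ✗
  (2.5, 2.5, 300°): beam 1 = 1.5529 ≠ 1.7321 ✗
  (3.5, 4.5, 195°): beam 3 = 1.0000 ≠ 0.5774 ✗
  …
  (2.5, 1.5, 255°): r_1=1.7321, r_2=0.5774, r_3=0.5774, r_4=4.0415 — all match ✓
No second candidate reproduces the full scan.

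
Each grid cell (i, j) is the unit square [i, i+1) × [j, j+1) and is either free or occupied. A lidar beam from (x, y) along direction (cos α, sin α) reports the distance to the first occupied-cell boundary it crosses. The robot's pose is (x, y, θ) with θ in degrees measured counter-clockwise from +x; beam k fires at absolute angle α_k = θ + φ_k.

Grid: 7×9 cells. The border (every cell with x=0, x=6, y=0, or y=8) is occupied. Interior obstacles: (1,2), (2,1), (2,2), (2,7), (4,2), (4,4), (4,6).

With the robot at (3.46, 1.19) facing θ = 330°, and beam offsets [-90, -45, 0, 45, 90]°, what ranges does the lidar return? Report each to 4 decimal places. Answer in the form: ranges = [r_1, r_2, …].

beam 1: φ=-90°, α=240°
  d=(-0.5000,-0.8660)  start (3,1)  tX=0.9200 tY=0.2194  stride 1/|dx|=2.0000 1/|dy|=1.1547
    cross y-line → (3,0), t=0.2194 (wall)
  → r_1 = 0.2194
beam 2: φ=-45°, α=285°
  d=(0.2588,-0.9659)  start (3,1)  tX=2.0864 tY=0.1967  stride 1/|dx|=3.8637 1/|dy|=1.0353
    cross y-line → (3,0), t=0.1967 (wall)
  → r_2 = 0.1967
beam 3: φ=0°, α=330°
  d=(0.8660,-0.5000)  start (3,1)  tX=0.6235 tY=0.3800  stride 1/|dx|=1.1547 1/|dy|=2.0000
    cross y-line → (3,0), t=0.3800 (wall)
  → r_3 = 0.3800
beam 4: φ=45°, α=15°
  d=(0.9659,0.2588)  start (3,1)  tX=0.5590 tY=3.1296  stride 1/|dx|=1.0353 1/|dy|=3.8637
    cross x-line → (4,1), t=0.5590
    cross x-line → (5,1), t=1.5943
    cross x-line → (6,1), t=2.6296 (wall)
  → r_4 = 2.6296
beam 5: φ=90°, α=60°
  d=(0.5000,0.8660)  start (3,1)  tX=1.0800 tY=0.9353  stride 1/|dx|=2.0000 1/|dy|=1.1547
    cross y-line → (3,2), t=0.9353
    cross x-line → (4,2), t=1.0800 (wall)
  → r_5 = 1.0800

ranges = [0.2194, 0.1967, 0.3800, 2.6296, 1.0800]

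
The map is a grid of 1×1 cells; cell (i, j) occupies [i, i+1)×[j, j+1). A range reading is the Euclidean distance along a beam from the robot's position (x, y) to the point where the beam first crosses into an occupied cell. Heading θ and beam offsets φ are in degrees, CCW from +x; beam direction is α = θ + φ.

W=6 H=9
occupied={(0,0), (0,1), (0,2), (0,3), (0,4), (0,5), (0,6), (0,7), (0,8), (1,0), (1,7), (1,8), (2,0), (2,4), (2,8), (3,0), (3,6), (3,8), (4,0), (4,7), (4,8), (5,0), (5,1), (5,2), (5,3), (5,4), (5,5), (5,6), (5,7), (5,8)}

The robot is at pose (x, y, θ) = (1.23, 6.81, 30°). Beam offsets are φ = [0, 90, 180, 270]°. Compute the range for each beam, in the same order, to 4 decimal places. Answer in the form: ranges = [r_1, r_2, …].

beam 1: φ=0°, α=30°
  direction (0.8660, 0.5000); cell (1,6); t to first gridline: x 0.8891, y 0.3800 (then +1.1547 / +2.0000)
    (1,7) via y @ 0.3800  # hit
  → r_1 = 0.3800
beam 2: φ=90°, α=120°
  direction (-0.5000, 0.8660); cell (1,6); t to first gridline: x 0.4600, y 0.2194 (then +2.0000 / +1.1547)
    (1,7) via y @ 0.2194  # hit
  → r_2 = 0.2194
beam 3: φ=180°, α=210°
  direction (-0.8660, -0.5000); cell (1,6); t to first gridline: x 0.2656, y 1.6200 (then +1.1547 / +2.0000)
    (0,6) via x @ 0.2656  # hit
  → r_3 = 0.2656
beam 4: φ=270°, α=300°
  direction (0.5000, -0.8660); cell (1,6); t to first gridline: x 1.5400, y 0.9353 (then +2.0000 / +1.1547)
    (1,5) via y @ 0.9353
    (2,5) via x @ 1.5400
    (2,4) via y @ 2.0900  # hit
  → r_4 = 2.0900

ranges = [0.3800, 0.2194, 0.2656, 2.0900]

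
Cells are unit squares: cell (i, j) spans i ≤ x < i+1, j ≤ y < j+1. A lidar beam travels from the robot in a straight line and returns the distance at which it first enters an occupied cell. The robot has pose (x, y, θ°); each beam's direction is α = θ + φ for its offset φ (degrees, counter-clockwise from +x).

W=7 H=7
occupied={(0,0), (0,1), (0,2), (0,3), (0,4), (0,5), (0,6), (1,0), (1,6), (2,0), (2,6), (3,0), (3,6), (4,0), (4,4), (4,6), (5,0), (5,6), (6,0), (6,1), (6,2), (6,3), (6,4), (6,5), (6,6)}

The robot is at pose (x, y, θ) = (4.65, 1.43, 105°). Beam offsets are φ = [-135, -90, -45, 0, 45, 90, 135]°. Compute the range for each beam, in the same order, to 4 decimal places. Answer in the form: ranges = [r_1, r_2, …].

beam 1: φ=-135°, α=330°
  d=(0.8660,-0.5000)  start (4,1)  tX=0.4041 tY=0.8600  stride 1/|dx|=1.1547 1/|dy|=2.0000
    cross x-line → (5,1), t=0.4041
    cross y-line → (5,0), t=0.8600 (wall)
  → r_1 = 0.8600
beam 2: φ=-90°, α=15°
  d=(0.9659,0.2588)  start (4,1)  tX=0.3623 tY=2.2023  stride 1/|dx|=1.0353 1/|dy|=3.8637
    cross x-line → (5,1), t=0.3623
    cross x-line → (6,1), t=1.3976 (wall)
  → r_2 = 1.3976
beam 3: φ=-45°, α=60°
  d=(0.5000,0.8660)  start (4,1)  tX=0.7000 tY=0.6582  stride 1/|dx|=2.0000 1/|dy|=1.1547
    cross y-line → (4,2), t=0.6582
    cross x-line → (5,2), t=0.7000
    cross y-line → (5,3), t=1.8129
    cross x-line → (6,3), t=2.7000 (wall)
  → r_3 = 2.7000
beam 4: φ=0°, α=105°
  d=(-0.2588,0.9659)  start (4,1)  tX=2.5114 tY=0.5901  stride 1/|dx|=3.8637 1/|dy|=1.0353
    cross y-line → (4,2), t=0.5901
    cross y-line → (4,3), t=1.6254
    cross x-line → (3,3), t=2.5114
    cross y-line → (3,4), t=2.6607
    cross y-line → (3,5), t=3.6959
    cross y-line → (3,6), t=4.7312 (wall)
  → r_4 = 4.7312
beam 5: φ=45°, α=150°
  d=(-0.8660,0.5000)  start (4,1)  tX=0.7506 tY=1.1400  stride 1/|dx|=1.1547 1/|dy|=2.0000
    cross x-line → (3,1), t=0.7506
    cross y-line → (3,2), t=1.1400
    cross x-line → (2,2), t=1.9053
    cross x-line → (1,2), t=3.0600
    cross y-line → (1,3), t=3.1400
    cross x-line → (0,3), t=4.2147 (wall)
  → r_5 = 4.2147
beam 6: φ=90°, α=195°
  d=(-0.9659,-0.2588)  start (4,1)  tX=0.6729 tY=1.6614  stride 1/|dx|=1.0353 1/|dy|=3.8637
    cross x-line → (3,1), t=0.6729
    cross y-line → (3,0), t=1.6614 (wall)
  → r_6 = 1.6614
beam 7: φ=135°, α=240°
  d=(-0.5000,-0.8660)  start (4,1)  tX=1.3000 tY=0.4965  stride 1/|dx|=2.0000 1/|dy|=1.1547
    cross y-line → (4,0), t=0.4965 (wall)
  → r_7 = 0.4965

ranges = [0.8600, 1.3976, 2.7000, 4.7312, 4.2147, 1.6614, 0.4965]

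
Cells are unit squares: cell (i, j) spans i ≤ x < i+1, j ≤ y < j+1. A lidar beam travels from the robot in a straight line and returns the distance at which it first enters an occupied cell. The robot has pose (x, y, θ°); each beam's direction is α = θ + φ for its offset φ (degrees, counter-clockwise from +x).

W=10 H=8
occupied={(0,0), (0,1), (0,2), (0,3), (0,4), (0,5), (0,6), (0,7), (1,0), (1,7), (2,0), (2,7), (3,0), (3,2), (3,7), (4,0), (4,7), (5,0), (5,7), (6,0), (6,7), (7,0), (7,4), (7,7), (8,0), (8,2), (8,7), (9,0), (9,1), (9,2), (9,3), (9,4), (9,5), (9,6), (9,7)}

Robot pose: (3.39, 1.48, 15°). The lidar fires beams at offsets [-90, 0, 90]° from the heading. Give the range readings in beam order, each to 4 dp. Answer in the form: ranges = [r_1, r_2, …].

beam 1: φ=-90°, α=285°
  dir = (cos 285°, sin 285°) = (0.2588, -0.9659); from cell (3,1)
  next x-line at t=2.3569, next y-line at t=0.4969; Δt_x=3.8637, Δt_y=1.0353
    y: enter (3,0) at t=0.4969 ← occupied
  → r_1 = 0.4969
beam 2: φ=0°, α=15°
  dir = (cos 15°, sin 15°) = (0.9659, 0.2588); from cell (3,1)
  next x-line at t=0.6315, next y-line at t=2.0091; Δt_x=1.0353, Δt_y=3.8637
    x: enter (4,1) at t=0.6315
    x: enter (5,1) at t=1.6668
    y: enter (5,2) at t=2.0091
    x: enter (6,2) at t=2.7021
    x: enter (7,2) at t=3.7373
    x: enter (8,2) at t=4.7726 ← occupied
  → r_2 = 4.7726
beam 3: φ=90°, α=105°
  dir = (cos 105°, sin 105°) = (-0.2588, 0.9659); from cell (3,1)
  next x-line at t=1.5068, next y-line at t=0.5383; Δt_x=3.8637, Δt_y=1.0353
    y: enter (3,2) at t=0.5383 ← occupied
  → r_3 = 0.5383

ranges = [0.4969, 4.7726, 0.5383]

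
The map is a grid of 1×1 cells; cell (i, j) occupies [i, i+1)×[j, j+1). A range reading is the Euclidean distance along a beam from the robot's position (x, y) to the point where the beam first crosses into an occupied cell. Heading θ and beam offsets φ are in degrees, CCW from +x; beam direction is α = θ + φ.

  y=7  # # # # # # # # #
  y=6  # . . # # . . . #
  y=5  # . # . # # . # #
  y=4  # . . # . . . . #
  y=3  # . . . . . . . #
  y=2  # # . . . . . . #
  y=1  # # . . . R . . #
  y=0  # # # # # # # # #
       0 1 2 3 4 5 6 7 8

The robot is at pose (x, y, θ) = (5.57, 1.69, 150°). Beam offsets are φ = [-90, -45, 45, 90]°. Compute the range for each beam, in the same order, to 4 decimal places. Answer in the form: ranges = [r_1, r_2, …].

ranges = [3.8221, 3.4268, 2.6660, 0.7967]

beam 1: φ=-90°, α=60°
  cosα=0.5000 sinα=0.8660 | (5,1) | tMaxX 0.8600 tMaxY 0.3580 | tΔX 2.0000 tΔY 1.1547
    t=0.3580 [y] (5,2)
    t=0.8600 [x] (6,2)
    t=1.5127 [y] (6,3)
    t=2.6674 [y] (6,4)
    t=2.8600 [x] (7,4)
    t=3.8221 [y] (7,5) — stop
  → r_1 = 3.8221
beam 2: φ=-45°, α=105°
  cosα=-0.2588 sinα=0.9659 | (5,1) | tMaxX 2.2023 tMaxY 0.3209 | tΔX 3.8637 tΔY 1.0353
    t=0.3209 [y] (5,2)
    t=1.3562 [y] (5,3)
    t=2.2023 [x] (4,3)
    t=2.3915 [y] (4,4)
    t=3.4268 [y] (4,5) — stop
  → r_2 = 3.4268
beam 3: φ=45°, α=195°
  cosα=-0.9659 sinα=-0.2588 | (5,1) | tMaxX 0.5901 tMaxY 2.6660 | tΔX 1.0353 tΔY 3.8637
    t=0.5901 [x] (4,1)
    t=1.6254 [x] (3,1)
    t=2.6607 [x] (2,1)
    t=2.6660 [y] (2,0) — stop
  → r_3 = 2.6660
beam 4: φ=90°, α=240°
  cosα=-0.5000 sinα=-0.8660 | (5,1) | tMaxX 1.1400 tMaxY 0.7967 | tΔX 2.0000 tΔY 1.1547
    t=0.7967 [y] (5,0) — stop
  → r_4 = 0.7967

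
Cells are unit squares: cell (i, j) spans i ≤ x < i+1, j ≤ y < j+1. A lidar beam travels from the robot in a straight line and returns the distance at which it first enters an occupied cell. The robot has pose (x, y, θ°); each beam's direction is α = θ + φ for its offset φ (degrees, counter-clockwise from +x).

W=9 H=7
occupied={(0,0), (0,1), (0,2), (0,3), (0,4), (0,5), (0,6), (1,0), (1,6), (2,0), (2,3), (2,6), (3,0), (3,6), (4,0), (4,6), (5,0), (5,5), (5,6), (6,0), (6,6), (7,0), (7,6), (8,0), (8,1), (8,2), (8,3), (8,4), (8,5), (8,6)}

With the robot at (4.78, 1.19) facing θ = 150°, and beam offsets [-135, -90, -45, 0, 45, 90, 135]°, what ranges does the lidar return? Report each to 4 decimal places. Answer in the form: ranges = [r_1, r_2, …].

beam 1: φ=-135°, α=15°
  cosα=0.9659 sinα=0.2588 | (4,1) | tMaxX 0.2278 tMaxY 3.1296 | tΔX 1.0353 tΔY 3.8637
    t=0.2278 [x] (5,1)
    t=1.2630 [x] (6,1)
    t=2.2983 [x] (7,1)
    t=3.1296 [y] (7,2)
    t=3.3336 [x] (8,2) — stop
  → r_1 = 3.3336
beam 2: φ=-90°, α=60°
  cosα=0.5000 sinα=0.8660 | (4,1) | tMaxX 0.4400 tMaxY 0.9353 | tΔX 2.0000 tΔY 1.1547
    t=0.4400 [x] (5,1)
    t=0.9353 [y] (5,2)
    t=2.0900 [y] (5,3)
    t=2.4400 [x] (6,3)
    t=3.2447 [y] (6,4)
    t=4.3994 [y] (6,5)
    t=4.4400 [x] (7,5)
    t=5.5541 [y] (7,6) — stop
  → r_2 = 5.5541
beam 3: φ=-45°, α=105°
  cosα=-0.2588 sinα=0.9659 | (4,1) | tMaxX 3.0137 tMaxY 0.8386 | tΔX 3.8637 tΔY 1.0353
    t=0.8386 [y] (4,2)
    t=1.8738 [y] (4,3)
    t=2.9091 [y] (4,4)
    t=3.0137 [x] (3,4)
    t=3.9444 [y] (3,5)
    t=4.9797 [y] (3,6) — stop
  → r_3 = 4.9797
beam 4: φ=0°, α=150°
  cosα=-0.8660 sinα=0.5000 | (4,1) | tMaxX 0.9007 tMaxY 1.6200 | tΔX 1.1547 tΔY 2.0000
    t=0.9007 [x] (3,1)
    t=1.6200 [y] (3,2)
    t=2.0554 [x] (2,2)
    t=3.2101 [x] (1,2)
    t=3.6200 [y] (1,3)
    t=4.3648 [x] (0,3) — stop
  → r_4 = 4.3648
beam 5: φ=45°, α=195°
  cosα=-0.9659 sinα=-0.2588 | (4,1) | tMaxX 0.8075 tMaxY 0.7341 | tΔX 1.0353 tΔY 3.8637
    t=0.7341 [y] (4,0) — stop
  → r_5 = 0.7341
beam 6: φ=90°, α=240°
  cosα=-0.5000 sinα=-0.8660 | (4,1) | tMaxX 1.5600 tMaxY 0.2194 | tΔX 2.0000 tΔY 1.1547
    t=0.2194 [y] (4,0) — stop
  → r_6 = 0.2194
beam 7: φ=135°, α=285°
  cosα=0.2588 sinα=-0.9659 | (4,1) | tMaxX 0.8500 tMaxY 0.1967 | tΔX 3.8637 tΔY 1.0353
    t=0.1967 [y] (4,0) — stop
  → r_7 = 0.1967

ranges = [3.3336, 5.5541, 4.9797, 4.3648, 0.7341, 0.2194, 0.1967]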